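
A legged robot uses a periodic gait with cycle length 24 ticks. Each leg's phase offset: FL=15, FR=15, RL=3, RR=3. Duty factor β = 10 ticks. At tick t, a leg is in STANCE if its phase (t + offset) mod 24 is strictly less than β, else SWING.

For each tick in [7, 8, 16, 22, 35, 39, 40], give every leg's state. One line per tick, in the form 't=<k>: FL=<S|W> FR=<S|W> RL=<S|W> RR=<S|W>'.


t=7: FL=W FR=W RL=W RR=W
t=8: FL=W FR=W RL=W RR=W
t=16: FL=S FR=S RL=W RR=W
t=22: FL=W FR=W RL=S RR=S
t=35: FL=S FR=S RL=W RR=W
t=39: FL=S FR=S RL=W RR=W
t=40: FL=S FR=S RL=W RR=W

t=7: phase=(22,22,10,10) vs β=10 → FL=W FR=W RL=W RR=W
t=8: phase=(23,23,11,11) vs β=10 → FL=W FR=W RL=W RR=W
t=16: phase=(7,7,19,19) vs β=10 → FL=S FR=S RL=W RR=W
t=22: phase=(13,13,1,1) vs β=10 → FL=W FR=W RL=S RR=S
t=35: phase=(2,2,14,14) vs β=10 → FL=S FR=S RL=W RR=W
t=39: phase=(6,6,18,18) vs β=10 → FL=S FR=S RL=W RR=W
t=40: phase=(7,7,19,19) vs β=10 → FL=S FR=S RL=W RR=W


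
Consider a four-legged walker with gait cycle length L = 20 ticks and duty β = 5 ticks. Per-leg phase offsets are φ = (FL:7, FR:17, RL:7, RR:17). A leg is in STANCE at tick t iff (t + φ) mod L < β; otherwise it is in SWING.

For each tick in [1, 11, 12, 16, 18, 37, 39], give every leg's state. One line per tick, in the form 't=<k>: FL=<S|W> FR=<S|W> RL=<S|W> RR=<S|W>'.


t=1: FL=W FR=W RL=W RR=W
t=11: FL=W FR=W RL=W RR=W
t=12: FL=W FR=W RL=W RR=W
t=16: FL=S FR=W RL=S RR=W
t=18: FL=W FR=W RL=W RR=W
t=37: FL=S FR=W RL=S RR=W
t=39: FL=W FR=W RL=W RR=W

t=1: phase=(8,18,8,18) vs β=5 → FL=W FR=W RL=W RR=W
t=11: phase=(18,8,18,8) vs β=5 → FL=W FR=W RL=W RR=W
t=12: phase=(19,9,19,9) vs β=5 → FL=W FR=W RL=W RR=W
t=16: phase=(3,13,3,13) vs β=5 → FL=S FR=W RL=S RR=W
t=18: phase=(5,15,5,15) vs β=5 → FL=W FR=W RL=W RR=W
t=37: phase=(4,14,4,14) vs β=5 → FL=S FR=W RL=S RR=W
t=39: phase=(6,16,6,16) vs β=5 → FL=W FR=W RL=W RR=W


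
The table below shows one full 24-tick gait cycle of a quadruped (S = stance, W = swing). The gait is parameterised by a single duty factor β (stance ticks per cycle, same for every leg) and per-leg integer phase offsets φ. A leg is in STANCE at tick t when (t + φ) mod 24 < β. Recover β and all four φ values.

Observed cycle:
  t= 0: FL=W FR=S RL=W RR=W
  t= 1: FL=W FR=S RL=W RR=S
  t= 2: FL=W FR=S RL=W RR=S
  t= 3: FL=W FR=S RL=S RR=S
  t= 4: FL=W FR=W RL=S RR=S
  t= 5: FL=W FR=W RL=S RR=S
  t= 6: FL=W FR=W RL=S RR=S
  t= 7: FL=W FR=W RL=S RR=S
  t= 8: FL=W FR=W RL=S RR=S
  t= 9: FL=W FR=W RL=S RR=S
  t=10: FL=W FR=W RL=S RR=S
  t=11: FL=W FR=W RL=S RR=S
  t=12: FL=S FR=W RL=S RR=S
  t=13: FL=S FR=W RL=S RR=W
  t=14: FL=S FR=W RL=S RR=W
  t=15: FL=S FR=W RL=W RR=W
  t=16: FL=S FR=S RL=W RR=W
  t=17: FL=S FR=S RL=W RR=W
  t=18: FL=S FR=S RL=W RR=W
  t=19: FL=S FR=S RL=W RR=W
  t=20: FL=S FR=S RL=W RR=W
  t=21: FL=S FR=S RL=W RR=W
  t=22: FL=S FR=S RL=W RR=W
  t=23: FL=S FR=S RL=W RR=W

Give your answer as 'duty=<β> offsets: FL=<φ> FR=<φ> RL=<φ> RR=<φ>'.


duty β = stance ticks per leg = 12
FL: stance ticks = 12; W→S at t=12 → φ=12
FR: stance ticks = 12; W→S at t=16 → φ=8
RL: stance ticks = 12; W→S at t=3 → φ=21
RR: stance ticks = 12; W→S at t=1 → φ=23

duty=12 offsets: FL=12 FR=8 RL=21 RR=23


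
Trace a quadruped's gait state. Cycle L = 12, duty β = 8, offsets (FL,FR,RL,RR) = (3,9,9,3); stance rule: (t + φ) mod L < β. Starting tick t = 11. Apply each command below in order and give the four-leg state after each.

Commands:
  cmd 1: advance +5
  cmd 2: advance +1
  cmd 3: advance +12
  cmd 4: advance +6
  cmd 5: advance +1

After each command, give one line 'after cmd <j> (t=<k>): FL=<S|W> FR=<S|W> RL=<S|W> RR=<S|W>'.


after cmd 1 (t=16): FL=S FR=S RL=S RR=S
after cmd 2 (t=17): FL=W FR=S RL=S RR=W
after cmd 3 (t=29): FL=W FR=S RL=S RR=W
after cmd 4 (t=35): FL=S FR=W RL=W RR=S
after cmd 5 (t=36): FL=S FR=W RL=W RR=S

start t=11: FL=S FR=W RL=W RR=S
cmd 1: advance +5 → t=16, phase=(7,1,1,7) → FL=S FR=S RL=S RR=S
cmd 2: advance +1 → t=17, phase=(8,2,2,8) → FL=W FR=S RL=S RR=W
cmd 3: advance +12 → t=29, phase=(8,2,2,8) → FL=W FR=S RL=S RR=W
cmd 4: advance +6 → t=35, phase=(2,8,8,2) → FL=S FR=W RL=W RR=S
cmd 5: advance +1 → t=36, phase=(3,9,9,3) → FL=S FR=W RL=W RR=S


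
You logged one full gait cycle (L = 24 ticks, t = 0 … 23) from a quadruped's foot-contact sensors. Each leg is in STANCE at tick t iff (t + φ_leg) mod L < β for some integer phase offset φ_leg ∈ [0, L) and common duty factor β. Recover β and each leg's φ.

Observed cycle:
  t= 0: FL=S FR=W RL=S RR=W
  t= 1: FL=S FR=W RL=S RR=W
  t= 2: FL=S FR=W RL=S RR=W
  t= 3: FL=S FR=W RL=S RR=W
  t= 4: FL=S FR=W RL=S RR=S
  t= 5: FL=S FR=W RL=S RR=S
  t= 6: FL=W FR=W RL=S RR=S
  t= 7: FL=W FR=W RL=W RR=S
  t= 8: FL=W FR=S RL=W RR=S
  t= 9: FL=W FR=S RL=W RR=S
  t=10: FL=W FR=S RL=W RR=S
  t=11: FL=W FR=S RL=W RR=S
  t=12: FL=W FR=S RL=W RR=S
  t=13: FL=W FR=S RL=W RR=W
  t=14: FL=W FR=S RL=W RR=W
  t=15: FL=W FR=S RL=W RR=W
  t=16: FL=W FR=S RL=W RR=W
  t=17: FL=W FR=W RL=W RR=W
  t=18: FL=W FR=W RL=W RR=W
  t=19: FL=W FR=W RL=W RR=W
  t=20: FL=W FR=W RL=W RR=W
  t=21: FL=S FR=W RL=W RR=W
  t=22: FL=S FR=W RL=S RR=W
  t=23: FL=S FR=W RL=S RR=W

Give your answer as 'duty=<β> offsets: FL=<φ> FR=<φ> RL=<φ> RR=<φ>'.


duty β = stance ticks per leg = 9
FL: stance ticks = 9; W→S at t=21 → φ=3
FR: stance ticks = 9; W→S at t=8 → φ=16
RL: stance ticks = 9; W→S at t=22 → φ=2
RR: stance ticks = 9; W→S at t=4 → φ=20

duty=9 offsets: FL=3 FR=16 RL=2 RR=20


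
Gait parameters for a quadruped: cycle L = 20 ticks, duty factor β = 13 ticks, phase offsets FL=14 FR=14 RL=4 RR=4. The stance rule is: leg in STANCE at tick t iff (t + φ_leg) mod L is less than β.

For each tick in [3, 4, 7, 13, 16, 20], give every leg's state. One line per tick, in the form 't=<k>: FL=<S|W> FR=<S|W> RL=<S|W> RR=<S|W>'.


t=3: phase=(17,17,7,7) vs β=13 → FL=W FR=W RL=S RR=S
t=4: phase=(18,18,8,8) vs β=13 → FL=W FR=W RL=S RR=S
t=7: phase=(1,1,11,11) vs β=13 → FL=S FR=S RL=S RR=S
t=13: phase=(7,7,17,17) vs β=13 → FL=S FR=S RL=W RR=W
t=16: phase=(10,10,0,0) vs β=13 → FL=S FR=S RL=S RR=S
t=20: phase=(14,14,4,4) vs β=13 → FL=W FR=W RL=S RR=S

t=3: FL=W FR=W RL=S RR=S
t=4: FL=W FR=W RL=S RR=S
t=7: FL=S FR=S RL=S RR=S
t=13: FL=S FR=S RL=W RR=W
t=16: FL=S FR=S RL=S RR=S
t=20: FL=W FR=W RL=S RR=S


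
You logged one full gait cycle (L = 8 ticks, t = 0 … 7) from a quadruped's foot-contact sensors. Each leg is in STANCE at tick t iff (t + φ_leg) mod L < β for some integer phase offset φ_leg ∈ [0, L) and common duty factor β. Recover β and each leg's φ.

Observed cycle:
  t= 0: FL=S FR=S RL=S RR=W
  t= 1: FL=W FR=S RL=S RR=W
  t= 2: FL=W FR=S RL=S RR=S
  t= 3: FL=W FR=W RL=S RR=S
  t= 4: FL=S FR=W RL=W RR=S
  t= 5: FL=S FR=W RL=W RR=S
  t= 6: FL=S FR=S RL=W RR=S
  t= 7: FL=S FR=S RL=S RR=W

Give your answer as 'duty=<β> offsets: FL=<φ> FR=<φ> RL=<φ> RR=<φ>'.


duty=5 offsets: FL=4 FR=2 RL=1 RR=6

duty β = stance ticks per leg = 5
FL: stance ticks = 5; W→S at t=4 → φ=4
FR: stance ticks = 5; W→S at t=6 → φ=2
RL: stance ticks = 5; W→S at t=7 → φ=1
RR: stance ticks = 5; W→S at t=2 → φ=6


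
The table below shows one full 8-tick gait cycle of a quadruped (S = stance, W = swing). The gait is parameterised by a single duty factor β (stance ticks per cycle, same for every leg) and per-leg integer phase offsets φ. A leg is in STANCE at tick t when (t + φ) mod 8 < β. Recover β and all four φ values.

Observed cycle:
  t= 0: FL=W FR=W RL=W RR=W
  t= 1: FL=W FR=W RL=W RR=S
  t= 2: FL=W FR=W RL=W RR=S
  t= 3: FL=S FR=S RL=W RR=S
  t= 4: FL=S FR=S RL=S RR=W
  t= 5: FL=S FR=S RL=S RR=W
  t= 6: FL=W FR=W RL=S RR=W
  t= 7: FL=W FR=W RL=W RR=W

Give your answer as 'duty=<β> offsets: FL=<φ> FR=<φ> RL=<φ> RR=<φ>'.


duty β = stance ticks per leg = 3
FL: stance ticks = 3; W→S at t=3 → φ=5
FR: stance ticks = 3; W→S at t=3 → φ=5
RL: stance ticks = 3; W→S at t=4 → φ=4
RR: stance ticks = 3; W→S at t=1 → φ=7

duty=3 offsets: FL=5 FR=5 RL=4 RR=7


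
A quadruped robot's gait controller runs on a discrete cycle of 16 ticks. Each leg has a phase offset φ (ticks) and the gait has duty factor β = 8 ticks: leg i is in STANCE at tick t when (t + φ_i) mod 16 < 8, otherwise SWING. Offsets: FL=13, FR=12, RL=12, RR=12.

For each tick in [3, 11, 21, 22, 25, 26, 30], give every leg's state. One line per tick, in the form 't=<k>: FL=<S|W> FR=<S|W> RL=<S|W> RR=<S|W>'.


t=3: phase=(0,15,15,15) vs β=8 → FL=S FR=W RL=W RR=W
t=11: phase=(8,7,7,7) vs β=8 → FL=W FR=S RL=S RR=S
t=21: phase=(2,1,1,1) vs β=8 → FL=S FR=S RL=S RR=S
t=22: phase=(3,2,2,2) vs β=8 → FL=S FR=S RL=S RR=S
t=25: phase=(6,5,5,5) vs β=8 → FL=S FR=S RL=S RR=S
t=26: phase=(7,6,6,6) vs β=8 → FL=S FR=S RL=S RR=S
t=30: phase=(11,10,10,10) vs β=8 → FL=W FR=W RL=W RR=W

t=3: FL=S FR=W RL=W RR=W
t=11: FL=W FR=S RL=S RR=S
t=21: FL=S FR=S RL=S RR=S
t=22: FL=S FR=S RL=S RR=S
t=25: FL=S FR=S RL=S RR=S
t=26: FL=S FR=S RL=S RR=S
t=30: FL=W FR=W RL=W RR=W


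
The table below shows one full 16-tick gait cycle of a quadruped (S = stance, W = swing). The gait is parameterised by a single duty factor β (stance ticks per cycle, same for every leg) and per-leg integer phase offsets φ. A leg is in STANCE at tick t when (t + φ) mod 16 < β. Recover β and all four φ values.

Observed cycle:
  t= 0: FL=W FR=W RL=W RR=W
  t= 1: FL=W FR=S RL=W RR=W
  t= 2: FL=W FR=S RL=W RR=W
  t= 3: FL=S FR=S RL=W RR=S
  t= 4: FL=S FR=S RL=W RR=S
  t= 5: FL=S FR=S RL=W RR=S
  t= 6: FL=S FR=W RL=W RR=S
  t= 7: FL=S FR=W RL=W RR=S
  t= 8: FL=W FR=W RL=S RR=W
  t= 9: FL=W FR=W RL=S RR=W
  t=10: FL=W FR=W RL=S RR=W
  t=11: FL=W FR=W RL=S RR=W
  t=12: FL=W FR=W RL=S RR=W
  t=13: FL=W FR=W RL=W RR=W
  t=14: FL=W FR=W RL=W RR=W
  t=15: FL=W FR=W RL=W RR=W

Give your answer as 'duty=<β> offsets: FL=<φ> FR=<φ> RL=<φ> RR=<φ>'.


duty β = stance ticks per leg = 5
FL: stance ticks = 5; W→S at t=3 → φ=13
FR: stance ticks = 5; W→S at t=1 → φ=15
RL: stance ticks = 5; W→S at t=8 → φ=8
RR: stance ticks = 5; W→S at t=3 → φ=13

duty=5 offsets: FL=13 FR=15 RL=8 RR=13


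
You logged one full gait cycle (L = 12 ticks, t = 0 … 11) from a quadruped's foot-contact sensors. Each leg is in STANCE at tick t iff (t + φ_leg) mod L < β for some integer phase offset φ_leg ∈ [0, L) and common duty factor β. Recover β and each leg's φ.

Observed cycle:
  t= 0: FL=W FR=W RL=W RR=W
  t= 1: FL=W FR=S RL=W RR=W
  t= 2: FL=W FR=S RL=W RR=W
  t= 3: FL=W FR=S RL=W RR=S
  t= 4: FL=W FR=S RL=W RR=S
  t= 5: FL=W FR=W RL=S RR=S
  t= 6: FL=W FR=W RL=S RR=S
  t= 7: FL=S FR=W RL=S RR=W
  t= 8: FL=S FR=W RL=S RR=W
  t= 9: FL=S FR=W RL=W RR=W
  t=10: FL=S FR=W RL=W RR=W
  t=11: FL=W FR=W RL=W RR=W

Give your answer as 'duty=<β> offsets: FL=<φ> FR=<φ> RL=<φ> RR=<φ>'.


duty β = stance ticks per leg = 4
FL: stance ticks = 4; W→S at t=7 → φ=5
FR: stance ticks = 4; W→S at t=1 → φ=11
RL: stance ticks = 4; W→S at t=5 → φ=7
RR: stance ticks = 4; W→S at t=3 → φ=9

duty=4 offsets: FL=5 FR=11 RL=7 RR=9


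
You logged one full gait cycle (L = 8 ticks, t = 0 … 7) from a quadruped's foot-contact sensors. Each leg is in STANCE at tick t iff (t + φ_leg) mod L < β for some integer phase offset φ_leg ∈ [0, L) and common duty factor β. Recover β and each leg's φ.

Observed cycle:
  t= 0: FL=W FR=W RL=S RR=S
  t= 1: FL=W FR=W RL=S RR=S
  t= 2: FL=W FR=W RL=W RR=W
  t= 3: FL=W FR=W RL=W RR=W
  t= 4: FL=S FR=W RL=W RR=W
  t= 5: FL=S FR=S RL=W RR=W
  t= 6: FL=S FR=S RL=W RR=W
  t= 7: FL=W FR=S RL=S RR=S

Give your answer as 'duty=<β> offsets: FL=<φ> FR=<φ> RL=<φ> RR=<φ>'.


duty β = stance ticks per leg = 3
FL: stance ticks = 3; W→S at t=4 → φ=4
FR: stance ticks = 3; W→S at t=5 → φ=3
RL: stance ticks = 3; W→S at t=7 → φ=1
RR: stance ticks = 3; W→S at t=7 → φ=1

duty=3 offsets: FL=4 FR=3 RL=1 RR=1


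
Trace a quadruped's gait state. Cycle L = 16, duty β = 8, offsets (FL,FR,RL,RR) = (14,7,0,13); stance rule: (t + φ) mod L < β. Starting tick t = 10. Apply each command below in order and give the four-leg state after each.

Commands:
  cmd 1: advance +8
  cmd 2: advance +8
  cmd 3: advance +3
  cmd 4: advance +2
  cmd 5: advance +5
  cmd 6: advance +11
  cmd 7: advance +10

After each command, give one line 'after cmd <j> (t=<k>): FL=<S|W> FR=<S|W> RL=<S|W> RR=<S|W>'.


after cmd 1 (t=18): FL=S FR=W RL=S RR=W
after cmd 2 (t=26): FL=W FR=S RL=W RR=S
after cmd 3 (t=29): FL=W FR=S RL=W RR=W
after cmd 4 (t=31): FL=W FR=S RL=W RR=W
after cmd 5 (t=36): FL=S FR=W RL=S RR=S
after cmd 6 (t=47): FL=W FR=S RL=W RR=W
after cmd 7 (t=57): FL=S FR=S RL=W RR=S

start t=10: FL=W FR=S RL=W RR=S
cmd 1: advance +8 → t=18, phase=(0,9,2,15) → FL=S FR=W RL=S RR=W
cmd 2: advance +8 → t=26, phase=(8,1,10,7) → FL=W FR=S RL=W RR=S
cmd 3: advance +3 → t=29, phase=(11,4,13,10) → FL=W FR=S RL=W RR=W
cmd 4: advance +2 → t=31, phase=(13,6,15,12) → FL=W FR=S RL=W RR=W
cmd 5: advance +5 → t=36, phase=(2,11,4,1) → FL=S FR=W RL=S RR=S
cmd 6: advance +11 → t=47, phase=(13,6,15,12) → FL=W FR=S RL=W RR=W
cmd 7: advance +10 → t=57, phase=(7,0,9,6) → FL=S FR=S RL=W RR=S


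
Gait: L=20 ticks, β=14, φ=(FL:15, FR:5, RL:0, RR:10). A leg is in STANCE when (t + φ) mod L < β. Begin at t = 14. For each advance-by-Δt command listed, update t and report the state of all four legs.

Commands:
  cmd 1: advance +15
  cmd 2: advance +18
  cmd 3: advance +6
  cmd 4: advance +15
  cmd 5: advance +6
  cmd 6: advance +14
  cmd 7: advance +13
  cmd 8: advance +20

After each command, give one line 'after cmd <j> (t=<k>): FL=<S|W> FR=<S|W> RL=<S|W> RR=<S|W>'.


start t=14: FL=S FR=W RL=W RR=S
cmd 1: advance +15 → t=29, phase=(4,14,9,19) → FL=S FR=W RL=S RR=W
cmd 2: advance +18 → t=47, phase=(2,12,7,17) → FL=S FR=S RL=S RR=W
cmd 3: advance +6 → t=53, phase=(8,18,13,3) → FL=S FR=W RL=S RR=S
cmd 4: advance +15 → t=68, phase=(3,13,8,18) → FL=S FR=S RL=S RR=W
cmd 5: advance +6 → t=74, phase=(9,19,14,4) → FL=S FR=W RL=W RR=S
cmd 6: advance +14 → t=88, phase=(3,13,8,18) → FL=S FR=S RL=S RR=W
cmd 7: advance +13 → t=101, phase=(16,6,1,11) → FL=W FR=S RL=S RR=S
cmd 8: advance +20 → t=121, phase=(16,6,1,11) → FL=W FR=S RL=S RR=S

after cmd 1 (t=29): FL=S FR=W RL=S RR=W
after cmd 2 (t=47): FL=S FR=S RL=S RR=W
after cmd 3 (t=53): FL=S FR=W RL=S RR=S
after cmd 4 (t=68): FL=S FR=S RL=S RR=W
after cmd 5 (t=74): FL=S FR=W RL=W RR=S
after cmd 6 (t=88): FL=S FR=S RL=S RR=W
after cmd 7 (t=101): FL=W FR=S RL=S RR=S
after cmd 8 (t=121): FL=W FR=S RL=S RR=S


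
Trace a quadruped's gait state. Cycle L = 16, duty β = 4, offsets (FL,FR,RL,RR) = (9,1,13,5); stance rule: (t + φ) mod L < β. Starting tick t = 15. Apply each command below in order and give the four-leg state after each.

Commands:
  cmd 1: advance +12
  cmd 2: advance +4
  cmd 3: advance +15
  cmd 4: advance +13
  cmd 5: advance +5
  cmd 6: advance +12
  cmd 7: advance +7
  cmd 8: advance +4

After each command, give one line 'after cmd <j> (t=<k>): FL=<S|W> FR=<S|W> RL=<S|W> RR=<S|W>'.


after cmd 1 (t=27): FL=W FR=W RL=W RR=S
after cmd 2 (t=31): FL=W FR=S RL=W RR=W
after cmd 3 (t=46): FL=W FR=W RL=W RR=S
after cmd 4 (t=59): FL=W FR=W RL=W RR=S
after cmd 5 (t=64): FL=W FR=S RL=W RR=W
after cmd 6 (t=76): FL=W FR=W RL=W RR=S
after cmd 7 (t=83): FL=W FR=W RL=S RR=W
after cmd 8 (t=87): FL=S FR=W RL=W RR=W

start t=15: FL=W FR=S RL=W RR=W
cmd 1: advance +12 → t=27, phase=(4,12,8,0) → FL=W FR=W RL=W RR=S
cmd 2: advance +4 → t=31, phase=(8,0,12,4) → FL=W FR=S RL=W RR=W
cmd 3: advance +15 → t=46, phase=(7,15,11,3) → FL=W FR=W RL=W RR=S
cmd 4: advance +13 → t=59, phase=(4,12,8,0) → FL=W FR=W RL=W RR=S
cmd 5: advance +5 → t=64, phase=(9,1,13,5) → FL=W FR=S RL=W RR=W
cmd 6: advance +12 → t=76, phase=(5,13,9,1) → FL=W FR=W RL=W RR=S
cmd 7: advance +7 → t=83, phase=(12,4,0,8) → FL=W FR=W RL=S RR=W
cmd 8: advance +4 → t=87, phase=(0,8,4,12) → FL=S FR=W RL=W RR=W


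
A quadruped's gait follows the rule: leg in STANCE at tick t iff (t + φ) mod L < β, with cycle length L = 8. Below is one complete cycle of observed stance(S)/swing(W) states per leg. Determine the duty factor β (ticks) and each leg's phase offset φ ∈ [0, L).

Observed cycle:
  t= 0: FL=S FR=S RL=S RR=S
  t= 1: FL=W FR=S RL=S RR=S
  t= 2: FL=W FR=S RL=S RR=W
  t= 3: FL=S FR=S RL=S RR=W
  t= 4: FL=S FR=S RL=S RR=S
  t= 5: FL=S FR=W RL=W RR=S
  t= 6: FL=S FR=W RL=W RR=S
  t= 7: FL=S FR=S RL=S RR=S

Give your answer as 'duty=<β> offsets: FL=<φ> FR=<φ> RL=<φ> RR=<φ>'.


duty=6 offsets: FL=5 FR=1 RL=1 RR=4

duty β = stance ticks per leg = 6
FL: stance ticks = 6; W→S at t=3 → φ=5
FR: stance ticks = 6; W→S at t=7 → φ=1
RL: stance ticks = 6; W→S at t=7 → φ=1
RR: stance ticks = 6; W→S at t=4 → φ=4


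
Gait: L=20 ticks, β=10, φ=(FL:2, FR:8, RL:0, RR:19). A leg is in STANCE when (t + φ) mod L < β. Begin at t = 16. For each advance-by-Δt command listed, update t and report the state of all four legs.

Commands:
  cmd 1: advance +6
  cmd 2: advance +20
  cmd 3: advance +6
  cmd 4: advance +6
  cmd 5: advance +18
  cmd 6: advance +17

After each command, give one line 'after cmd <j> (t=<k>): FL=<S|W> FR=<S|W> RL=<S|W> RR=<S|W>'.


start t=16: FL=W FR=S RL=W RR=W
cmd 1: advance +6 → t=22, phase=(4,10,2,1) → FL=S FR=W RL=S RR=S
cmd 2: advance +20 → t=42, phase=(4,10,2,1) → FL=S FR=W RL=S RR=S
cmd 3: advance +6 → t=48, phase=(10,16,8,7) → FL=W FR=W RL=S RR=S
cmd 4: advance +6 → t=54, phase=(16,2,14,13) → FL=W FR=S RL=W RR=W
cmd 5: advance +18 → t=72, phase=(14,0,12,11) → FL=W FR=S RL=W RR=W
cmd 6: advance +17 → t=89, phase=(11,17,9,8) → FL=W FR=W RL=S RR=S

after cmd 1 (t=22): FL=S FR=W RL=S RR=S
after cmd 2 (t=42): FL=S FR=W RL=S RR=S
after cmd 3 (t=48): FL=W FR=W RL=S RR=S
after cmd 4 (t=54): FL=W FR=S RL=W RR=W
after cmd 5 (t=72): FL=W FR=S RL=W RR=W
after cmd 6 (t=89): FL=W FR=W RL=S RR=S


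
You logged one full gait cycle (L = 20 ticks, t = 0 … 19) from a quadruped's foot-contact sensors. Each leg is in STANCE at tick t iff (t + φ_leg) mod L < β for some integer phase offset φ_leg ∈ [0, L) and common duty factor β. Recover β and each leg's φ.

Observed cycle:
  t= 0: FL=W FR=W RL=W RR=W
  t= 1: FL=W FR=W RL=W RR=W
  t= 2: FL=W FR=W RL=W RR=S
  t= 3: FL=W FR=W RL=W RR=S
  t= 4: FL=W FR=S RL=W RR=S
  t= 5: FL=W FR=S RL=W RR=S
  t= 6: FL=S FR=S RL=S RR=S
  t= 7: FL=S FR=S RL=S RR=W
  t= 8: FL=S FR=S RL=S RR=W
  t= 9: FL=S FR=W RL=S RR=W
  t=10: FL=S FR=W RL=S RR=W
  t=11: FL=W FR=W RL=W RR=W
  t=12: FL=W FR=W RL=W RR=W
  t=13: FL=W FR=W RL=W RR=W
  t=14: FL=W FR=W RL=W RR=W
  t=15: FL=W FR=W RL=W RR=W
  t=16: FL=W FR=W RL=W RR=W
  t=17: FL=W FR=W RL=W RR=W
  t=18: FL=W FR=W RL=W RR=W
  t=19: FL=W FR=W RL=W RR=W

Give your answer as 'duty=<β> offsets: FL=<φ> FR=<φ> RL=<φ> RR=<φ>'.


duty β = stance ticks per leg = 5
FL: stance ticks = 5; W→S at t=6 → φ=14
FR: stance ticks = 5; W→S at t=4 → φ=16
RL: stance ticks = 5; W→S at t=6 → φ=14
RR: stance ticks = 5; W→S at t=2 → φ=18

duty=5 offsets: FL=14 FR=16 RL=14 RR=18


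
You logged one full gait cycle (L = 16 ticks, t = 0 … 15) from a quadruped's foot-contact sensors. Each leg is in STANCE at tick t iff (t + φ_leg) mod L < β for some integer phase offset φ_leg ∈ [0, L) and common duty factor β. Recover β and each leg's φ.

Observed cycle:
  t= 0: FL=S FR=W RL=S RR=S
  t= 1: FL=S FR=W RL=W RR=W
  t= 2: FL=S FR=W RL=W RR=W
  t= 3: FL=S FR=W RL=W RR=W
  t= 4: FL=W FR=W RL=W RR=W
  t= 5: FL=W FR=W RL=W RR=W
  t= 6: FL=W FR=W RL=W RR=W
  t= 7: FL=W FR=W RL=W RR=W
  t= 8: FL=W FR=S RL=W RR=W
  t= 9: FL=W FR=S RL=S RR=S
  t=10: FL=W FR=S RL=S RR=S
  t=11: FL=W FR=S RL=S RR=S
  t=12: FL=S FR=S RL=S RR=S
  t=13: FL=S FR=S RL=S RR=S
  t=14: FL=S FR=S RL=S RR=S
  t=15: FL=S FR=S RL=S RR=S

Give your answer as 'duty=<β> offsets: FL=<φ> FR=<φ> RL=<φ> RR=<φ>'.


duty=8 offsets: FL=4 FR=8 RL=7 RR=7

duty β = stance ticks per leg = 8
FL: stance ticks = 8; W→S at t=12 → φ=4
FR: stance ticks = 8; W→S at t=8 → φ=8
RL: stance ticks = 8; W→S at t=9 → φ=7
RR: stance ticks = 8; W→S at t=9 → φ=7


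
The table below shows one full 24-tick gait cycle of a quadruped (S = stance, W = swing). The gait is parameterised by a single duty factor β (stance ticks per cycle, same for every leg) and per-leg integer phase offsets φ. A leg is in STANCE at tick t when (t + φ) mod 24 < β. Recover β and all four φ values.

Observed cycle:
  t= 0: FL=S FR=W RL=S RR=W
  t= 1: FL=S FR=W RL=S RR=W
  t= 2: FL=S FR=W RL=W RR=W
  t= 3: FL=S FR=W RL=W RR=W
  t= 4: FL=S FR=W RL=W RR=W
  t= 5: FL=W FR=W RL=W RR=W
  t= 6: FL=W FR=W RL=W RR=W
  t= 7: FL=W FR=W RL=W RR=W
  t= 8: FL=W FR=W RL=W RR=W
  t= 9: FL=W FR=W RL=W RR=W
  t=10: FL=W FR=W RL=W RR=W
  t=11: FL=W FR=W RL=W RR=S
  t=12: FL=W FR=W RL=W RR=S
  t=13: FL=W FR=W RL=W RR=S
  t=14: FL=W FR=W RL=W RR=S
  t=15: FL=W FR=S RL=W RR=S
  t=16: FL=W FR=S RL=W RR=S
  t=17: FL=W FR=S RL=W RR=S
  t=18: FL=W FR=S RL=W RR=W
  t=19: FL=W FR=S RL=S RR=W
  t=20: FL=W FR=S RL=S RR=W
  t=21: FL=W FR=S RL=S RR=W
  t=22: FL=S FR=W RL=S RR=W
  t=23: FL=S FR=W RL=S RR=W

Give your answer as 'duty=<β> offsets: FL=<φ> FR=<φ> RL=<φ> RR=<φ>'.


duty β = stance ticks per leg = 7
FL: stance ticks = 7; W→S at t=22 → φ=2
FR: stance ticks = 7; W→S at t=15 → φ=9
RL: stance ticks = 7; W→S at t=19 → φ=5
RR: stance ticks = 7; W→S at t=11 → φ=13

duty=7 offsets: FL=2 FR=9 RL=5 RR=13


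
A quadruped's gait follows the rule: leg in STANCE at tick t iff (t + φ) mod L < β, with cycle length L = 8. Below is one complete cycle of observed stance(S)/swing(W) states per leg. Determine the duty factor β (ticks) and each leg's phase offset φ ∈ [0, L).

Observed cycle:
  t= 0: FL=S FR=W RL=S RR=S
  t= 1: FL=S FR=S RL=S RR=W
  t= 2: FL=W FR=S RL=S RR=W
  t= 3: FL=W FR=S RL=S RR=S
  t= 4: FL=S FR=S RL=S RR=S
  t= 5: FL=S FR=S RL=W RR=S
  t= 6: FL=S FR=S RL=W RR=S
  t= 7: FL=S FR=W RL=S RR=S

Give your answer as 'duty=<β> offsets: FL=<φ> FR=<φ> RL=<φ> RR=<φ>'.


duty=6 offsets: FL=4 FR=7 RL=1 RR=5

duty β = stance ticks per leg = 6
FL: stance ticks = 6; W→S at t=4 → φ=4
FR: stance ticks = 6; W→S at t=1 → φ=7
RL: stance ticks = 6; W→S at t=7 → φ=1
RR: stance ticks = 6; W→S at t=3 → φ=5


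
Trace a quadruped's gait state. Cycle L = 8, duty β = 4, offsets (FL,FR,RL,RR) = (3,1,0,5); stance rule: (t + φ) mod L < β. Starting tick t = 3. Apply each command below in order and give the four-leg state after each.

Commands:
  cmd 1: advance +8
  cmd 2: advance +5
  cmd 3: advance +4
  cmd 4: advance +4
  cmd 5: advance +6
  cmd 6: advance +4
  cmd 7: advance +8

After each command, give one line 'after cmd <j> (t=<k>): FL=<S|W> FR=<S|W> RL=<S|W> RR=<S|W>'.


start t=3: FL=W FR=W RL=S RR=S
cmd 1: advance +8 → t=11, phase=(6,4,3,0) → FL=W FR=W RL=S RR=S
cmd 2: advance +5 → t=16, phase=(3,1,0,5) → FL=S FR=S RL=S RR=W
cmd 3: advance +4 → t=20, phase=(7,5,4,1) → FL=W FR=W RL=W RR=S
cmd 4: advance +4 → t=24, phase=(3,1,0,5) → FL=S FR=S RL=S RR=W
cmd 5: advance +6 → t=30, phase=(1,7,6,3) → FL=S FR=W RL=W RR=S
cmd 6: advance +4 → t=34, phase=(5,3,2,7) → FL=W FR=S RL=S RR=W
cmd 7: advance +8 → t=42, phase=(5,3,2,7) → FL=W FR=S RL=S RR=W

after cmd 1 (t=11): FL=W FR=W RL=S RR=S
after cmd 2 (t=16): FL=S FR=S RL=S RR=W
after cmd 3 (t=20): FL=W FR=W RL=W RR=S
after cmd 4 (t=24): FL=S FR=S RL=S RR=W
after cmd 5 (t=30): FL=S FR=W RL=W RR=S
after cmd 6 (t=34): FL=W FR=S RL=S RR=W
after cmd 7 (t=42): FL=W FR=S RL=S RR=W


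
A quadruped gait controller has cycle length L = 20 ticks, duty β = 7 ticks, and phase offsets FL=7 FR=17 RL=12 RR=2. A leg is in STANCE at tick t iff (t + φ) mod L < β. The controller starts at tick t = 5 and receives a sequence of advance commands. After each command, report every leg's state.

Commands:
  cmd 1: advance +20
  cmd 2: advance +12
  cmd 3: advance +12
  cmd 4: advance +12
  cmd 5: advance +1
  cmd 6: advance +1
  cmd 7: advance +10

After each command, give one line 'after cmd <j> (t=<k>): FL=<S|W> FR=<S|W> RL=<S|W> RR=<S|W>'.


after cmd 1 (t=25): FL=W FR=S RL=W RR=W
after cmd 2 (t=37): FL=S FR=W RL=W RR=W
after cmd 3 (t=49): FL=W FR=S RL=S RR=W
after cmd 4 (t=61): FL=W FR=W RL=W RR=S
after cmd 5 (t=62): FL=W FR=W RL=W RR=S
after cmd 6 (t=63): FL=W FR=S RL=W RR=S
after cmd 7 (t=73): FL=S FR=W RL=S RR=W

start t=5: FL=W FR=S RL=W RR=W
cmd 1: advance +20 → t=25, phase=(12,2,17,7) → FL=W FR=S RL=W RR=W
cmd 2: advance +12 → t=37, phase=(4,14,9,19) → FL=S FR=W RL=W RR=W
cmd 3: advance +12 → t=49, phase=(16,6,1,11) → FL=W FR=S RL=S RR=W
cmd 4: advance +12 → t=61, phase=(8,18,13,3) → FL=W FR=W RL=W RR=S
cmd 5: advance +1 → t=62, phase=(9,19,14,4) → FL=W FR=W RL=W RR=S
cmd 6: advance +1 → t=63, phase=(10,0,15,5) → FL=W FR=S RL=W RR=S
cmd 7: advance +10 → t=73, phase=(0,10,5,15) → FL=S FR=W RL=S RR=W


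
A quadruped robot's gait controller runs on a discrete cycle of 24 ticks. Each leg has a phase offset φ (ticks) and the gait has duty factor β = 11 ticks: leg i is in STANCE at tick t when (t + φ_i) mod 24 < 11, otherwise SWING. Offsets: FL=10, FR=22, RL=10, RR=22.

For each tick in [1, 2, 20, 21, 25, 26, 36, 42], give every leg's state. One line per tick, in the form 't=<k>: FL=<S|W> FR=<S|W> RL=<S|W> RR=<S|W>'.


t=1: FL=W FR=W RL=W RR=W
t=2: FL=W FR=S RL=W RR=S
t=20: FL=S FR=W RL=S RR=W
t=21: FL=S FR=W RL=S RR=W
t=25: FL=W FR=W RL=W RR=W
t=26: FL=W FR=S RL=W RR=S
t=36: FL=W FR=S RL=W RR=S
t=42: FL=S FR=W RL=S RR=W

t=1: phase=(11,23,11,23) vs β=11 → FL=W FR=W RL=W RR=W
t=2: phase=(12,0,12,0) vs β=11 → FL=W FR=S RL=W RR=S
t=20: phase=(6,18,6,18) vs β=11 → FL=S FR=W RL=S RR=W
t=21: phase=(7,19,7,19) vs β=11 → FL=S FR=W RL=S RR=W
t=25: phase=(11,23,11,23) vs β=11 → FL=W FR=W RL=W RR=W
t=26: phase=(12,0,12,0) vs β=11 → FL=W FR=S RL=W RR=S
t=36: phase=(22,10,22,10) vs β=11 → FL=W FR=S RL=W RR=S
t=42: phase=(4,16,4,16) vs β=11 → FL=S FR=W RL=S RR=W


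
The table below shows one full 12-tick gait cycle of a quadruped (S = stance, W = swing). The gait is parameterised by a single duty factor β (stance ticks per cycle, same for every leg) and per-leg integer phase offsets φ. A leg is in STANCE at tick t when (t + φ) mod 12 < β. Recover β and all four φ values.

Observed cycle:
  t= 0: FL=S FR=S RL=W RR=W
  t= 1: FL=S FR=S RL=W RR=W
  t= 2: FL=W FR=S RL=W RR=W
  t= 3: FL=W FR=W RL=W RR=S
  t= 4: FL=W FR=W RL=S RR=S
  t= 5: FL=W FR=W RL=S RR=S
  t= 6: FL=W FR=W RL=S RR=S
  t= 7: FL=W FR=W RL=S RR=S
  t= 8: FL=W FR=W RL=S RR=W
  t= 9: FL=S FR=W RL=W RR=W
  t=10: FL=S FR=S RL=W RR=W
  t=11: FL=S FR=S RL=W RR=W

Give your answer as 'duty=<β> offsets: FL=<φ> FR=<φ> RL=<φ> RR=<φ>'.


duty β = stance ticks per leg = 5
FL: stance ticks = 5; W→S at t=9 → φ=3
FR: stance ticks = 5; W→S at t=10 → φ=2
RL: stance ticks = 5; W→S at t=4 → φ=8
RR: stance ticks = 5; W→S at t=3 → φ=9

duty=5 offsets: FL=3 FR=2 RL=8 RR=9


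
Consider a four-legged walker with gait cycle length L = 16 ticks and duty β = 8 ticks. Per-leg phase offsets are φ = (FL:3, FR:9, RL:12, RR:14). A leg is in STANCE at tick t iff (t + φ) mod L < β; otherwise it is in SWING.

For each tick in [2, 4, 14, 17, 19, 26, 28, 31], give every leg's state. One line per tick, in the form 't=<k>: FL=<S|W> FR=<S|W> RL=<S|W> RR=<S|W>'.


t=2: FL=S FR=W RL=W RR=S
t=4: FL=S FR=W RL=S RR=S
t=14: FL=S FR=S RL=W RR=W
t=17: FL=S FR=W RL=W RR=W
t=19: FL=S FR=W RL=W RR=S
t=26: FL=W FR=S RL=S RR=W
t=28: FL=W FR=S RL=W RR=W
t=31: FL=S FR=W RL=W RR=W

t=2: phase=(5,11,14,0) vs β=8 → FL=S FR=W RL=W RR=S
t=4: phase=(7,13,0,2) vs β=8 → FL=S FR=W RL=S RR=S
t=14: phase=(1,7,10,12) vs β=8 → FL=S FR=S RL=W RR=W
t=17: phase=(4,10,13,15) vs β=8 → FL=S FR=W RL=W RR=W
t=19: phase=(6,12,15,1) vs β=8 → FL=S FR=W RL=W RR=S
t=26: phase=(13,3,6,8) vs β=8 → FL=W FR=S RL=S RR=W
t=28: phase=(15,5,8,10) vs β=8 → FL=W FR=S RL=W RR=W
t=31: phase=(2,8,11,13) vs β=8 → FL=S FR=W RL=W RR=W


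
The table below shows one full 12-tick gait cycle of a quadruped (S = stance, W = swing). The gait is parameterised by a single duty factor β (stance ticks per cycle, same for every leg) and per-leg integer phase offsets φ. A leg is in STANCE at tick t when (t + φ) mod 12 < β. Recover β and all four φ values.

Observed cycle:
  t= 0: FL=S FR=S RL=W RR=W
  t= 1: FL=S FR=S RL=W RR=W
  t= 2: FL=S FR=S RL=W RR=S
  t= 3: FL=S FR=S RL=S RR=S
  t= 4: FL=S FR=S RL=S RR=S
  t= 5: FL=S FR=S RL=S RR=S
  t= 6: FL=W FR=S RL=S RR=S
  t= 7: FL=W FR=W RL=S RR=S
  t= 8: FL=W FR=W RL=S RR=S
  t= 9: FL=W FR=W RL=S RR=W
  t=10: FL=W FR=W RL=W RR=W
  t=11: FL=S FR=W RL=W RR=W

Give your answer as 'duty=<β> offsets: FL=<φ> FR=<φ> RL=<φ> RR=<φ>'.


duty=7 offsets: FL=1 FR=0 RL=9 RR=10

duty β = stance ticks per leg = 7
FL: stance ticks = 7; W→S at t=11 → φ=1
FR: stance ticks = 7; W→S at t=0 → φ=0
RL: stance ticks = 7; W→S at t=3 → φ=9
RR: stance ticks = 7; W→S at t=2 → φ=10


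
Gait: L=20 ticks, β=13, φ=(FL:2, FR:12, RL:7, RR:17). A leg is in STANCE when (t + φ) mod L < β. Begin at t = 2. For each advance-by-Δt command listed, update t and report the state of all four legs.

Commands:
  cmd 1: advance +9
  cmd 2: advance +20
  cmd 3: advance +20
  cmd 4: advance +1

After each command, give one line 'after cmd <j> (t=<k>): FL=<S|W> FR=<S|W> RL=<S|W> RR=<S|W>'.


start t=2: FL=S FR=W RL=S RR=W
cmd 1: advance +9 → t=11, phase=(13,3,18,8) → FL=W FR=S RL=W RR=S
cmd 2: advance +20 → t=31, phase=(13,3,18,8) → FL=W FR=S RL=W RR=S
cmd 3: advance +20 → t=51, phase=(13,3,18,8) → FL=W FR=S RL=W RR=S
cmd 4: advance +1 → t=52, phase=(14,4,19,9) → FL=W FR=S RL=W RR=S

after cmd 1 (t=11): FL=W FR=S RL=W RR=S
after cmd 2 (t=31): FL=W FR=S RL=W RR=S
after cmd 3 (t=51): FL=W FR=S RL=W RR=S
after cmd 4 (t=52): FL=W FR=S RL=W RR=S


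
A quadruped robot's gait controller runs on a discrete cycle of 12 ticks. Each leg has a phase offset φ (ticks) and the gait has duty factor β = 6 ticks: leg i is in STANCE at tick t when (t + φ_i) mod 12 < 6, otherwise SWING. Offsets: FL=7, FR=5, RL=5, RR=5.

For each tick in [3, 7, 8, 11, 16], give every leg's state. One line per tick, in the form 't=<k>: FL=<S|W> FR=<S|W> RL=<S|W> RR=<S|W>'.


t=3: phase=(10,8,8,8) vs β=6 → FL=W FR=W RL=W RR=W
t=7: phase=(2,0,0,0) vs β=6 → FL=S FR=S RL=S RR=S
t=8: phase=(3,1,1,1) vs β=6 → FL=S FR=S RL=S RR=S
t=11: phase=(6,4,4,4) vs β=6 → FL=W FR=S RL=S RR=S
t=16: phase=(11,9,9,9) vs β=6 → FL=W FR=W RL=W RR=W

t=3: FL=W FR=W RL=W RR=W
t=7: FL=S FR=S RL=S RR=S
t=8: FL=S FR=S RL=S RR=S
t=11: FL=W FR=S RL=S RR=S
t=16: FL=W FR=W RL=W RR=W


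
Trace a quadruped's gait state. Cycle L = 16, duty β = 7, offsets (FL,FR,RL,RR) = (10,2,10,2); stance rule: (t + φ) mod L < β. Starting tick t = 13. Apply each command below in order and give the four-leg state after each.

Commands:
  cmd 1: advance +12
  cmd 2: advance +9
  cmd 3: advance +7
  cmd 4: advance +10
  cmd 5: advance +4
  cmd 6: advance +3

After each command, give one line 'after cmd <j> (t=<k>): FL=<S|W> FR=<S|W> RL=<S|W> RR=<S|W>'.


start t=13: FL=W FR=W RL=W RR=W
cmd 1: advance +12 → t=25, phase=(3,11,3,11) → FL=S FR=W RL=S RR=W
cmd 2: advance +9 → t=34, phase=(12,4,12,4) → FL=W FR=S RL=W RR=S
cmd 3: advance +7 → t=41, phase=(3,11,3,11) → FL=S FR=W RL=S RR=W
cmd 4: advance +10 → t=51, phase=(13,5,13,5) → FL=W FR=S RL=W RR=S
cmd 5: advance +4 → t=55, phase=(1,9,1,9) → FL=S FR=W RL=S RR=W
cmd 6: advance +3 → t=58, phase=(4,12,4,12) → FL=S FR=W RL=S RR=W

after cmd 1 (t=25): FL=S FR=W RL=S RR=W
after cmd 2 (t=34): FL=W FR=S RL=W RR=S
after cmd 3 (t=41): FL=S FR=W RL=S RR=W
after cmd 4 (t=51): FL=W FR=S RL=W RR=S
after cmd 5 (t=55): FL=S FR=W RL=S RR=W
after cmd 6 (t=58): FL=S FR=W RL=S RR=W


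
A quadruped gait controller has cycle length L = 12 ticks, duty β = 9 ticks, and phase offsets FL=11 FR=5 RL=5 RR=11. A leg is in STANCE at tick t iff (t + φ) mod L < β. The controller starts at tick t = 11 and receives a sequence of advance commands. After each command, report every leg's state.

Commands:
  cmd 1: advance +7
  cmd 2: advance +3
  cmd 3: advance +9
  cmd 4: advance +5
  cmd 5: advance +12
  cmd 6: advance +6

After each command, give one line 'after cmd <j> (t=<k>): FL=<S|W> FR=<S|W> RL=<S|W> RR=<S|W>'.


start t=11: FL=W FR=S RL=S RR=W
cmd 1: advance +7 → t=18, phase=(5,11,11,5) → FL=S FR=W RL=W RR=S
cmd 2: advance +3 → t=21, phase=(8,2,2,8) → FL=S FR=S RL=S RR=S
cmd 3: advance +9 → t=30, phase=(5,11,11,5) → FL=S FR=W RL=W RR=S
cmd 4: advance +5 → t=35, phase=(10,4,4,10) → FL=W FR=S RL=S RR=W
cmd 5: advance +12 → t=47, phase=(10,4,4,10) → FL=W FR=S RL=S RR=W
cmd 6: advance +6 → t=53, phase=(4,10,10,4) → FL=S FR=W RL=W RR=S

after cmd 1 (t=18): FL=S FR=W RL=W RR=S
after cmd 2 (t=21): FL=S FR=S RL=S RR=S
after cmd 3 (t=30): FL=S FR=W RL=W RR=S
after cmd 4 (t=35): FL=W FR=S RL=S RR=W
after cmd 5 (t=47): FL=W FR=S RL=S RR=W
after cmd 6 (t=53): FL=S FR=W RL=W RR=S


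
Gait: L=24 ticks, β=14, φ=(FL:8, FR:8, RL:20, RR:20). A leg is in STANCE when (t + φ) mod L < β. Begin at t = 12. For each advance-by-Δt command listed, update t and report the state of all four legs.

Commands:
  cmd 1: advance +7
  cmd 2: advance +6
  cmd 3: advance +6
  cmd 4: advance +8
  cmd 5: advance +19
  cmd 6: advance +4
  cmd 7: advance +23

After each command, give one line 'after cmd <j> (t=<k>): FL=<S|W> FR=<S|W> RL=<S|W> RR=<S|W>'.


after cmd 1 (t=19): FL=S FR=S RL=W RR=W
after cmd 2 (t=25): FL=S FR=S RL=W RR=W
after cmd 3 (t=31): FL=W FR=W RL=S RR=S
after cmd 4 (t=39): FL=W FR=W RL=S RR=S
after cmd 5 (t=58): FL=W FR=W RL=S RR=S
after cmd 6 (t=62): FL=W FR=W RL=S RR=S
after cmd 7 (t=85): FL=W FR=W RL=S RR=S

start t=12: FL=W FR=W RL=S RR=S
cmd 1: advance +7 → t=19, phase=(3,3,15,15) → FL=S FR=S RL=W RR=W
cmd 2: advance +6 → t=25, phase=(9,9,21,21) → FL=S FR=S RL=W RR=W
cmd 3: advance +6 → t=31, phase=(15,15,3,3) → FL=W FR=W RL=S RR=S
cmd 4: advance +8 → t=39, phase=(23,23,11,11) → FL=W FR=W RL=S RR=S
cmd 5: advance +19 → t=58, phase=(18,18,6,6) → FL=W FR=W RL=S RR=S
cmd 6: advance +4 → t=62, phase=(22,22,10,10) → FL=W FR=W RL=S RR=S
cmd 7: advance +23 → t=85, phase=(21,21,9,9) → FL=W FR=W RL=S RR=S


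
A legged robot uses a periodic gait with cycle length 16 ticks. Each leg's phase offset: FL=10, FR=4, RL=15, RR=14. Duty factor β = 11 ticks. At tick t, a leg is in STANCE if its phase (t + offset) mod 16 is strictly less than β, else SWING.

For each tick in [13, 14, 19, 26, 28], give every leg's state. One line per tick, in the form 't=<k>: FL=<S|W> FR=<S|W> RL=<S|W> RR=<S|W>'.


t=13: phase=(7,1,12,11) vs β=11 → FL=S FR=S RL=W RR=W
t=14: phase=(8,2,13,12) vs β=11 → FL=S FR=S RL=W RR=W
t=19: phase=(13,7,2,1) vs β=11 → FL=W FR=S RL=S RR=S
t=26: phase=(4,14,9,8) vs β=11 → FL=S FR=W RL=S RR=S
t=28: phase=(6,0,11,10) vs β=11 → FL=S FR=S RL=W RR=S

t=13: FL=S FR=S RL=W RR=W
t=14: FL=S FR=S RL=W RR=W
t=19: FL=W FR=S RL=S RR=S
t=26: FL=S FR=W RL=S RR=S
t=28: FL=S FR=S RL=W RR=S


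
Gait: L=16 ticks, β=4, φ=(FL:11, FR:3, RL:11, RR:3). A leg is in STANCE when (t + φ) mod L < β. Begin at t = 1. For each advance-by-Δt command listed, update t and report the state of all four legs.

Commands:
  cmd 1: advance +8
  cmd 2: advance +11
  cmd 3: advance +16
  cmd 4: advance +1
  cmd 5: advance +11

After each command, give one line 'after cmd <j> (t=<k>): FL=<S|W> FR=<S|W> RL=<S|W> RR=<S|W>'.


after cmd 1 (t=9): FL=W FR=W RL=W RR=W
after cmd 2 (t=20): FL=W FR=W RL=W RR=W
after cmd 3 (t=36): FL=W FR=W RL=W RR=W
after cmd 4 (t=37): FL=S FR=W RL=S RR=W
after cmd 5 (t=48): FL=W FR=S RL=W RR=S

start t=1: FL=W FR=W RL=W RR=W
cmd 1: advance +8 → t=9, phase=(4,12,4,12) → FL=W FR=W RL=W RR=W
cmd 2: advance +11 → t=20, phase=(15,7,15,7) → FL=W FR=W RL=W RR=W
cmd 3: advance +16 → t=36, phase=(15,7,15,7) → FL=W FR=W RL=W RR=W
cmd 4: advance +1 → t=37, phase=(0,8,0,8) → FL=S FR=W RL=S RR=W
cmd 5: advance +11 → t=48, phase=(11,3,11,3) → FL=W FR=S RL=W RR=S


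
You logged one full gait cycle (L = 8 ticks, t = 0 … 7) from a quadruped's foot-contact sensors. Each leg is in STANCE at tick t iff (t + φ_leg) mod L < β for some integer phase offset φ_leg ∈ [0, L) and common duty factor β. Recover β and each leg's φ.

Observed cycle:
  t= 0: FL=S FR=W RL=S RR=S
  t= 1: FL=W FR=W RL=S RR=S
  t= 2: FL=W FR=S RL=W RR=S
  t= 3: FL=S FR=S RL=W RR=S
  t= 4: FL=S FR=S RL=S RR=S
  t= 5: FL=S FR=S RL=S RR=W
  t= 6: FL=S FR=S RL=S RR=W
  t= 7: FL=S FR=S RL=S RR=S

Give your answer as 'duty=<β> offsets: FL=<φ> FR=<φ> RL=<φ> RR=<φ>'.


duty β = stance ticks per leg = 6
FL: stance ticks = 6; W→S at t=3 → φ=5
FR: stance ticks = 6; W→S at t=2 → φ=6
RL: stance ticks = 6; W→S at t=4 → φ=4
RR: stance ticks = 6; W→S at t=7 → φ=1

duty=6 offsets: FL=5 FR=6 RL=4 RR=1


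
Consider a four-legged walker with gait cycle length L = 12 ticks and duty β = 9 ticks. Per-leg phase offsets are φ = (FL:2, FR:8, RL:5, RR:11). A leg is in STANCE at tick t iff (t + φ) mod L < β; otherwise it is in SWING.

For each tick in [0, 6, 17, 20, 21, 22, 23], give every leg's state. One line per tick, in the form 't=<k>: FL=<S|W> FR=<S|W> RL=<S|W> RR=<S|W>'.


t=0: FL=S FR=S RL=S RR=W
t=6: FL=S FR=S RL=W RR=S
t=17: FL=S FR=S RL=W RR=S
t=20: FL=W FR=S RL=S RR=S
t=21: FL=W FR=S RL=S RR=S
t=22: FL=S FR=S RL=S RR=W
t=23: FL=S FR=S RL=S RR=W

t=0: phase=(2,8,5,11) vs β=9 → FL=S FR=S RL=S RR=W
t=6: phase=(8,2,11,5) vs β=9 → FL=S FR=S RL=W RR=S
t=17: phase=(7,1,10,4) vs β=9 → FL=S FR=S RL=W RR=S
t=20: phase=(10,4,1,7) vs β=9 → FL=W FR=S RL=S RR=S
t=21: phase=(11,5,2,8) vs β=9 → FL=W FR=S RL=S RR=S
t=22: phase=(0,6,3,9) vs β=9 → FL=S FR=S RL=S RR=W
t=23: phase=(1,7,4,10) vs β=9 → FL=S FR=S RL=S RR=W


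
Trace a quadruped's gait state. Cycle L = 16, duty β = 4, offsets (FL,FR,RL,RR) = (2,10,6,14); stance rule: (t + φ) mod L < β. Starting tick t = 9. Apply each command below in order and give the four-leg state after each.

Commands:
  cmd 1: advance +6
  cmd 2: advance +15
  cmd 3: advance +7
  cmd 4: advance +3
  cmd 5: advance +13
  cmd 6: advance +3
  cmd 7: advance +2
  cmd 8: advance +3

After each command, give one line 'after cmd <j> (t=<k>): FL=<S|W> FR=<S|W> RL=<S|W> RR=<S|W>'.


start t=9: FL=W FR=S RL=W RR=W
cmd 1: advance +6 → t=15, phase=(1,9,5,13) → FL=S FR=W RL=W RR=W
cmd 2: advance +15 → t=30, phase=(0,8,4,12) → FL=S FR=W RL=W RR=W
cmd 3: advance +7 → t=37, phase=(7,15,11,3) → FL=W FR=W RL=W RR=S
cmd 4: advance +3 → t=40, phase=(10,2,14,6) → FL=W FR=S RL=W RR=W
cmd 5: advance +13 → t=53, phase=(7,15,11,3) → FL=W FR=W RL=W RR=S
cmd 6: advance +3 → t=56, phase=(10,2,14,6) → FL=W FR=S RL=W RR=W
cmd 7: advance +2 → t=58, phase=(12,4,0,8) → FL=W FR=W RL=S RR=W
cmd 8: advance +3 → t=61, phase=(15,7,3,11) → FL=W FR=W RL=S RR=W

after cmd 1 (t=15): FL=S FR=W RL=W RR=W
after cmd 2 (t=30): FL=S FR=W RL=W RR=W
after cmd 3 (t=37): FL=W FR=W RL=W RR=S
after cmd 4 (t=40): FL=W FR=S RL=W RR=W
after cmd 5 (t=53): FL=W FR=W RL=W RR=S
after cmd 6 (t=56): FL=W FR=S RL=W RR=W
after cmd 7 (t=58): FL=W FR=W RL=S RR=W
after cmd 8 (t=61): FL=W FR=W RL=S RR=W


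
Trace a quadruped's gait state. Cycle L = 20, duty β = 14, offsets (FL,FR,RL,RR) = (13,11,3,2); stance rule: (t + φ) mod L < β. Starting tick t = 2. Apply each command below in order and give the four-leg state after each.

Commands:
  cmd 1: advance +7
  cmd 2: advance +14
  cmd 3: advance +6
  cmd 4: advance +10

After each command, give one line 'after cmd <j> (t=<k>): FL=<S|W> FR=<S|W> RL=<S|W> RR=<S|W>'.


start t=2: FL=W FR=S RL=S RR=S
cmd 1: advance +7 → t=9, phase=(2,0,12,11) → FL=S FR=S RL=S RR=S
cmd 2: advance +14 → t=23, phase=(16,14,6,5) → FL=W FR=W RL=S RR=S
cmd 3: advance +6 → t=29, phase=(2,0,12,11) → FL=S FR=S RL=S RR=S
cmd 4: advance +10 → t=39, phase=(12,10,2,1) → FL=S FR=S RL=S RR=S

after cmd 1 (t=9): FL=S FR=S RL=S RR=S
after cmd 2 (t=23): FL=W FR=W RL=S RR=S
after cmd 3 (t=29): FL=S FR=S RL=S RR=S
after cmd 4 (t=39): FL=S FR=S RL=S RR=S
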